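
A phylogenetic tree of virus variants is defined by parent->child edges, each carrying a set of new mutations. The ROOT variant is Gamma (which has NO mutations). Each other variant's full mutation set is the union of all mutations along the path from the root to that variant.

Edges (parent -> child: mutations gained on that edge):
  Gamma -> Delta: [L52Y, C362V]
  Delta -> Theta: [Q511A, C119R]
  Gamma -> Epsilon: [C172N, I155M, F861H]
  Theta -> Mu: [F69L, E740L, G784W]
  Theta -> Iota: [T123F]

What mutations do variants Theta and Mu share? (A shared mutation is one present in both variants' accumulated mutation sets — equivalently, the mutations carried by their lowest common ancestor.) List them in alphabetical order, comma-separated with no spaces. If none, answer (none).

Accumulating mutations along path to Theta:
  At Gamma: gained [] -> total []
  At Delta: gained ['L52Y', 'C362V'] -> total ['C362V', 'L52Y']
  At Theta: gained ['Q511A', 'C119R'] -> total ['C119R', 'C362V', 'L52Y', 'Q511A']
Mutations(Theta) = ['C119R', 'C362V', 'L52Y', 'Q511A']
Accumulating mutations along path to Mu:
  At Gamma: gained [] -> total []
  At Delta: gained ['L52Y', 'C362V'] -> total ['C362V', 'L52Y']
  At Theta: gained ['Q511A', 'C119R'] -> total ['C119R', 'C362V', 'L52Y', 'Q511A']
  At Mu: gained ['F69L', 'E740L', 'G784W'] -> total ['C119R', 'C362V', 'E740L', 'F69L', 'G784W', 'L52Y', 'Q511A']
Mutations(Mu) = ['C119R', 'C362V', 'E740L', 'F69L', 'G784W', 'L52Y', 'Q511A']
Intersection: ['C119R', 'C362V', 'L52Y', 'Q511A'] ∩ ['C119R', 'C362V', 'E740L', 'F69L', 'G784W', 'L52Y', 'Q511A'] = ['C119R', 'C362V', 'L52Y', 'Q511A']

Answer: C119R,C362V,L52Y,Q511A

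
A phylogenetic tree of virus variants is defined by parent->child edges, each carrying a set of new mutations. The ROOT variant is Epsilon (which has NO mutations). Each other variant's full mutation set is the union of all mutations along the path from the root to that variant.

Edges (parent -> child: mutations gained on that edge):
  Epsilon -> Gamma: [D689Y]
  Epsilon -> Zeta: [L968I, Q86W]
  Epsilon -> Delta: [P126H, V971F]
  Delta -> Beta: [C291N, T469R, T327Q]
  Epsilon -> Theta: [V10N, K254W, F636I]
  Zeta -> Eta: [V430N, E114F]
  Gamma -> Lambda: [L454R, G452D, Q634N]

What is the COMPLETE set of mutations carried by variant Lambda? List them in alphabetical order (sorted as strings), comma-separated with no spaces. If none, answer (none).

Answer: D689Y,G452D,L454R,Q634N

Derivation:
At Epsilon: gained [] -> total []
At Gamma: gained ['D689Y'] -> total ['D689Y']
At Lambda: gained ['L454R', 'G452D', 'Q634N'] -> total ['D689Y', 'G452D', 'L454R', 'Q634N']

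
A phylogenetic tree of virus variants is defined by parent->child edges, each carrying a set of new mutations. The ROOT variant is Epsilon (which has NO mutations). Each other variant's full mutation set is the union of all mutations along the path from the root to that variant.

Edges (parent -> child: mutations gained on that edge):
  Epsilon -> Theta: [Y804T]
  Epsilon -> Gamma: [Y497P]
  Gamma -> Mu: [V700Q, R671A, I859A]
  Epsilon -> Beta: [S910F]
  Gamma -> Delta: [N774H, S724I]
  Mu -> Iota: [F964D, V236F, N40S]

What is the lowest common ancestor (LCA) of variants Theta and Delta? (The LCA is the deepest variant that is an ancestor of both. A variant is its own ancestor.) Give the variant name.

Answer: Epsilon

Derivation:
Path from root to Theta: Epsilon -> Theta
  ancestors of Theta: {Epsilon, Theta}
Path from root to Delta: Epsilon -> Gamma -> Delta
  ancestors of Delta: {Epsilon, Gamma, Delta}
Common ancestors: {Epsilon}
Walk up from Delta: Delta (not in ancestors of Theta), Gamma (not in ancestors of Theta), Epsilon (in ancestors of Theta)
Deepest common ancestor (LCA) = Epsilon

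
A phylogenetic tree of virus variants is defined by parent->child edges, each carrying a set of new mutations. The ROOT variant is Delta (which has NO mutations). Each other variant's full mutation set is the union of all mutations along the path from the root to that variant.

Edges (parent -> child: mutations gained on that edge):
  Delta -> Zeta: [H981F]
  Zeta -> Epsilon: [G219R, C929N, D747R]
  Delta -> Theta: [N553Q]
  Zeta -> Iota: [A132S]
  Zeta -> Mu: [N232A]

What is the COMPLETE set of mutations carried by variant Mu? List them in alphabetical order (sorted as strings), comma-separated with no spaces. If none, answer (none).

At Delta: gained [] -> total []
At Zeta: gained ['H981F'] -> total ['H981F']
At Mu: gained ['N232A'] -> total ['H981F', 'N232A']

Answer: H981F,N232A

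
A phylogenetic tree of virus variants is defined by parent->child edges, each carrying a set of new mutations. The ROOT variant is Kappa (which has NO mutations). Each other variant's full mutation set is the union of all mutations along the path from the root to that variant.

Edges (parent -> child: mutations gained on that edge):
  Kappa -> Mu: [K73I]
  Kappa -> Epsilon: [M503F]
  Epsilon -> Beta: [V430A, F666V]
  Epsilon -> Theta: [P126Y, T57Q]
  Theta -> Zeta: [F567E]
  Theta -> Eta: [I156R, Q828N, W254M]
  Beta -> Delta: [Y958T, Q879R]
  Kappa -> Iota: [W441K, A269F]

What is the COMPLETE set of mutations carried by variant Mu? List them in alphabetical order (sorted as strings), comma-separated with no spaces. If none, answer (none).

Answer: K73I

Derivation:
At Kappa: gained [] -> total []
At Mu: gained ['K73I'] -> total ['K73I']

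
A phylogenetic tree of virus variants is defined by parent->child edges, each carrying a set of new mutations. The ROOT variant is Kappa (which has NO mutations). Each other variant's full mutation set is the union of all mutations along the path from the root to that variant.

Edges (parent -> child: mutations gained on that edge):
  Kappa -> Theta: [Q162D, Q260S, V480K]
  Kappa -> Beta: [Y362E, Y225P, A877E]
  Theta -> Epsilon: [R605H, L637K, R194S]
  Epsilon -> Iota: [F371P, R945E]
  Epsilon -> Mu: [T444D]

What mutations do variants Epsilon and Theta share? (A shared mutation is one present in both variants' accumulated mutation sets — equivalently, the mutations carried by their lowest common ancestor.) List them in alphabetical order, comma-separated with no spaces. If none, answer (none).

Accumulating mutations along path to Epsilon:
  At Kappa: gained [] -> total []
  At Theta: gained ['Q162D', 'Q260S', 'V480K'] -> total ['Q162D', 'Q260S', 'V480K']
  At Epsilon: gained ['R605H', 'L637K', 'R194S'] -> total ['L637K', 'Q162D', 'Q260S', 'R194S', 'R605H', 'V480K']
Mutations(Epsilon) = ['L637K', 'Q162D', 'Q260S', 'R194S', 'R605H', 'V480K']
Accumulating mutations along path to Theta:
  At Kappa: gained [] -> total []
  At Theta: gained ['Q162D', 'Q260S', 'V480K'] -> total ['Q162D', 'Q260S', 'V480K']
Mutations(Theta) = ['Q162D', 'Q260S', 'V480K']
Intersection: ['L637K', 'Q162D', 'Q260S', 'R194S', 'R605H', 'V480K'] ∩ ['Q162D', 'Q260S', 'V480K'] = ['Q162D', 'Q260S', 'V480K']

Answer: Q162D,Q260S,V480K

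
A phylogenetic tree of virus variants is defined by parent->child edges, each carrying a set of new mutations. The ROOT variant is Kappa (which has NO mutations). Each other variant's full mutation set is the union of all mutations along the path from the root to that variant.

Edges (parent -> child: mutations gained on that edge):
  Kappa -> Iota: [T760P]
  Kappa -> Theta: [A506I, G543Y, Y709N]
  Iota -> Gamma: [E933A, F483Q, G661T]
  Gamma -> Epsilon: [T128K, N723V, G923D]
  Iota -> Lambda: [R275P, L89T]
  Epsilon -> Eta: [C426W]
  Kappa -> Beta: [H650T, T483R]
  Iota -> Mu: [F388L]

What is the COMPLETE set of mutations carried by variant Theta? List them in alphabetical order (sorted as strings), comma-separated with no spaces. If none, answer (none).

At Kappa: gained [] -> total []
At Theta: gained ['A506I', 'G543Y', 'Y709N'] -> total ['A506I', 'G543Y', 'Y709N']

Answer: A506I,G543Y,Y709N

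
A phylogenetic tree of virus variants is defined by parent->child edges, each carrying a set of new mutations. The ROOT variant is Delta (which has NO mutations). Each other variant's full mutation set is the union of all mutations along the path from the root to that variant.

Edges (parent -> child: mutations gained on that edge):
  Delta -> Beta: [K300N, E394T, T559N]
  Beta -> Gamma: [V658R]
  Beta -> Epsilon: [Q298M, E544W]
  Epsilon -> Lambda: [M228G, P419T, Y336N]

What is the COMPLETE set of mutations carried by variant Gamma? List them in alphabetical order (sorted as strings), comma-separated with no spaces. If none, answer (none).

At Delta: gained [] -> total []
At Beta: gained ['K300N', 'E394T', 'T559N'] -> total ['E394T', 'K300N', 'T559N']
At Gamma: gained ['V658R'] -> total ['E394T', 'K300N', 'T559N', 'V658R']

Answer: E394T,K300N,T559N,V658R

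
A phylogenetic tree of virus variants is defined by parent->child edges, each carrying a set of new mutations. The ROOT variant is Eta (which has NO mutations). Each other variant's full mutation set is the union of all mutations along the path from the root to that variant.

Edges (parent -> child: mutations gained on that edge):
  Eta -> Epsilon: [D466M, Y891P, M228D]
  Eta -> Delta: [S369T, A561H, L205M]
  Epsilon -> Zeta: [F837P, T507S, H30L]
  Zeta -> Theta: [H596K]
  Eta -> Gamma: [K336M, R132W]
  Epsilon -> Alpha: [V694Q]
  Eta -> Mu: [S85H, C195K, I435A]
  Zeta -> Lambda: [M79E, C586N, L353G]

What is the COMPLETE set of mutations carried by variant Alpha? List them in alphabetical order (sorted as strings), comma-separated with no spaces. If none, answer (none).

At Eta: gained [] -> total []
At Epsilon: gained ['D466M', 'Y891P', 'M228D'] -> total ['D466M', 'M228D', 'Y891P']
At Alpha: gained ['V694Q'] -> total ['D466M', 'M228D', 'V694Q', 'Y891P']

Answer: D466M,M228D,V694Q,Y891P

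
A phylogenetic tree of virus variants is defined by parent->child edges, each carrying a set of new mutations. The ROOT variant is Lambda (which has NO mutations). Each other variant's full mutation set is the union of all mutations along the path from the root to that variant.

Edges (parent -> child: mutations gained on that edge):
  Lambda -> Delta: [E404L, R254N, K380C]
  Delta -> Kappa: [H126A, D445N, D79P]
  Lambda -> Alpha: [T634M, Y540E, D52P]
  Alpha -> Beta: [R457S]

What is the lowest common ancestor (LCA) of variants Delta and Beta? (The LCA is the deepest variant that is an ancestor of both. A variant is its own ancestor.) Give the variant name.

Answer: Lambda

Derivation:
Path from root to Delta: Lambda -> Delta
  ancestors of Delta: {Lambda, Delta}
Path from root to Beta: Lambda -> Alpha -> Beta
  ancestors of Beta: {Lambda, Alpha, Beta}
Common ancestors: {Lambda}
Walk up from Beta: Beta (not in ancestors of Delta), Alpha (not in ancestors of Delta), Lambda (in ancestors of Delta)
Deepest common ancestor (LCA) = Lambda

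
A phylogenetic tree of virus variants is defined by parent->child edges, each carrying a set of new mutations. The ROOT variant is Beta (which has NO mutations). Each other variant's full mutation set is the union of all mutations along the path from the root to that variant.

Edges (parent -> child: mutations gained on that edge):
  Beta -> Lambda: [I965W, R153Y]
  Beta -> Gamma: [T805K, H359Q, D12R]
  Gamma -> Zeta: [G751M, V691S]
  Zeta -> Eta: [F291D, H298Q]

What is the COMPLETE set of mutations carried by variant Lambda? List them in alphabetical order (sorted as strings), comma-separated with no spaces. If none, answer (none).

Answer: I965W,R153Y

Derivation:
At Beta: gained [] -> total []
At Lambda: gained ['I965W', 'R153Y'] -> total ['I965W', 'R153Y']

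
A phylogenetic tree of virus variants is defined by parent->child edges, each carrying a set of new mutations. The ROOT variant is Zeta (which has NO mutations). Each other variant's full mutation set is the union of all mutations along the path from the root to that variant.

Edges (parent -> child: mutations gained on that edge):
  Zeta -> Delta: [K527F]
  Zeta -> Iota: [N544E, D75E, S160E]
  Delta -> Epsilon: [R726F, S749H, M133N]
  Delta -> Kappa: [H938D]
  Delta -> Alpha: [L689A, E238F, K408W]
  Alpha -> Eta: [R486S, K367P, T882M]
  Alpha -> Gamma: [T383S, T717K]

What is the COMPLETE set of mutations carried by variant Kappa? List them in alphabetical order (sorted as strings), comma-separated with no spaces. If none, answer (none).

Answer: H938D,K527F

Derivation:
At Zeta: gained [] -> total []
At Delta: gained ['K527F'] -> total ['K527F']
At Kappa: gained ['H938D'] -> total ['H938D', 'K527F']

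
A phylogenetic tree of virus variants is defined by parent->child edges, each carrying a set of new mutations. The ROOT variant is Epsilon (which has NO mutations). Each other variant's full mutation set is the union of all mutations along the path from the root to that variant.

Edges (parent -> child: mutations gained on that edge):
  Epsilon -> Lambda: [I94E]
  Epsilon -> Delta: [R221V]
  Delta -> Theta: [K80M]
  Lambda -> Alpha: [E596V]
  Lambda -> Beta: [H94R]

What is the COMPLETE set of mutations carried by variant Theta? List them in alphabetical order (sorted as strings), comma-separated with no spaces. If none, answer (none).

At Epsilon: gained [] -> total []
At Delta: gained ['R221V'] -> total ['R221V']
At Theta: gained ['K80M'] -> total ['K80M', 'R221V']

Answer: K80M,R221V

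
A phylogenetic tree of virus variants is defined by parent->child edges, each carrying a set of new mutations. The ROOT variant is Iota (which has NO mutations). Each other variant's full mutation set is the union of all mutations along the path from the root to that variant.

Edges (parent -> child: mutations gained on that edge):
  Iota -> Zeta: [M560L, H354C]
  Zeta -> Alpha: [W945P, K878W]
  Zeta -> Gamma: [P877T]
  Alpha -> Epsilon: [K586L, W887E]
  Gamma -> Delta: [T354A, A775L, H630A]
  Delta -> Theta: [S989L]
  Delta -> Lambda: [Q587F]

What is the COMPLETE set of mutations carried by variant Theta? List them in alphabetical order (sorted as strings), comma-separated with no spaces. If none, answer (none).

At Iota: gained [] -> total []
At Zeta: gained ['M560L', 'H354C'] -> total ['H354C', 'M560L']
At Gamma: gained ['P877T'] -> total ['H354C', 'M560L', 'P877T']
At Delta: gained ['T354A', 'A775L', 'H630A'] -> total ['A775L', 'H354C', 'H630A', 'M560L', 'P877T', 'T354A']
At Theta: gained ['S989L'] -> total ['A775L', 'H354C', 'H630A', 'M560L', 'P877T', 'S989L', 'T354A']

Answer: A775L,H354C,H630A,M560L,P877T,S989L,T354A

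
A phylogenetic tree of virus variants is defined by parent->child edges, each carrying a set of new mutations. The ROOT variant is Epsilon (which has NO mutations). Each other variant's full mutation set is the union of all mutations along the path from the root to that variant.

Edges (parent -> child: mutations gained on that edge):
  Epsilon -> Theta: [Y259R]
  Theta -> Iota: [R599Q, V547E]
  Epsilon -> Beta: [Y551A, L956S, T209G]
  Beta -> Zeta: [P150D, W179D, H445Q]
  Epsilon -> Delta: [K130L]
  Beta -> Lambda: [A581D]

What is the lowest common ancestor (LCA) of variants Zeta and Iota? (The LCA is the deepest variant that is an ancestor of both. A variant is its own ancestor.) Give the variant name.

Answer: Epsilon

Derivation:
Path from root to Zeta: Epsilon -> Beta -> Zeta
  ancestors of Zeta: {Epsilon, Beta, Zeta}
Path from root to Iota: Epsilon -> Theta -> Iota
  ancestors of Iota: {Epsilon, Theta, Iota}
Common ancestors: {Epsilon}
Walk up from Iota: Iota (not in ancestors of Zeta), Theta (not in ancestors of Zeta), Epsilon (in ancestors of Zeta)
Deepest common ancestor (LCA) = Epsilon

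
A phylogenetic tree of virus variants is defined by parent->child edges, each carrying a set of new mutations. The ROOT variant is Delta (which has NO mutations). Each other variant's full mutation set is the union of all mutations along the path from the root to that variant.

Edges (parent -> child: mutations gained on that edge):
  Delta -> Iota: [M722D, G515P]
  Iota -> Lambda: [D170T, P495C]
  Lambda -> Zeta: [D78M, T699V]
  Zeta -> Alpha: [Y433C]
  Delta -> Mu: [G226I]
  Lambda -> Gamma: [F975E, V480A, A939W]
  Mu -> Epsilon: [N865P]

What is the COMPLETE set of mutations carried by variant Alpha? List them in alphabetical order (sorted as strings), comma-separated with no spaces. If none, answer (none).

At Delta: gained [] -> total []
At Iota: gained ['M722D', 'G515P'] -> total ['G515P', 'M722D']
At Lambda: gained ['D170T', 'P495C'] -> total ['D170T', 'G515P', 'M722D', 'P495C']
At Zeta: gained ['D78M', 'T699V'] -> total ['D170T', 'D78M', 'G515P', 'M722D', 'P495C', 'T699V']
At Alpha: gained ['Y433C'] -> total ['D170T', 'D78M', 'G515P', 'M722D', 'P495C', 'T699V', 'Y433C']

Answer: D170T,D78M,G515P,M722D,P495C,T699V,Y433C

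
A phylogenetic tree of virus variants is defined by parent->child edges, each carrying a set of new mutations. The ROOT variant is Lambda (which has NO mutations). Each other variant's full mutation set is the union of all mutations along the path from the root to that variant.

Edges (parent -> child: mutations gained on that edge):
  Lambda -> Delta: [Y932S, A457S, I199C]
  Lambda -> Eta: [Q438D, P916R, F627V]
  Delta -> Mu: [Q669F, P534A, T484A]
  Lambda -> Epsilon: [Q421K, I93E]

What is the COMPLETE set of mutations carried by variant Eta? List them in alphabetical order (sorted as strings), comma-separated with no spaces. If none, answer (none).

At Lambda: gained [] -> total []
At Eta: gained ['Q438D', 'P916R', 'F627V'] -> total ['F627V', 'P916R', 'Q438D']

Answer: F627V,P916R,Q438D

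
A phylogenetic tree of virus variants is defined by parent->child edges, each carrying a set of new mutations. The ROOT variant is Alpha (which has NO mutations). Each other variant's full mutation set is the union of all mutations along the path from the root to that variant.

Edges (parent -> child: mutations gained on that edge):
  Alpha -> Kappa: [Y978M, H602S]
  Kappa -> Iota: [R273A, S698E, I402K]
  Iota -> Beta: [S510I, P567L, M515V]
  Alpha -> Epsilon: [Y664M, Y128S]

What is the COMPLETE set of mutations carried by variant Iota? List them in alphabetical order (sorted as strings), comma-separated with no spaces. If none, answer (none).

Answer: H602S,I402K,R273A,S698E,Y978M

Derivation:
At Alpha: gained [] -> total []
At Kappa: gained ['Y978M', 'H602S'] -> total ['H602S', 'Y978M']
At Iota: gained ['R273A', 'S698E', 'I402K'] -> total ['H602S', 'I402K', 'R273A', 'S698E', 'Y978M']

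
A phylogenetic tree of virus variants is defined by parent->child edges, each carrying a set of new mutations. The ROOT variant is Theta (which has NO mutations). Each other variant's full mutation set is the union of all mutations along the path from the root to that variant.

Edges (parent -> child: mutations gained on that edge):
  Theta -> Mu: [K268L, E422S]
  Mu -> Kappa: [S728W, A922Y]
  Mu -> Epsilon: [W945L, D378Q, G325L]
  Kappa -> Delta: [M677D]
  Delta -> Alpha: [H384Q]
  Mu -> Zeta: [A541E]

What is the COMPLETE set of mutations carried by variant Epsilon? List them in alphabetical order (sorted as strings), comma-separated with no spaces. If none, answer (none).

Answer: D378Q,E422S,G325L,K268L,W945L

Derivation:
At Theta: gained [] -> total []
At Mu: gained ['K268L', 'E422S'] -> total ['E422S', 'K268L']
At Epsilon: gained ['W945L', 'D378Q', 'G325L'] -> total ['D378Q', 'E422S', 'G325L', 'K268L', 'W945L']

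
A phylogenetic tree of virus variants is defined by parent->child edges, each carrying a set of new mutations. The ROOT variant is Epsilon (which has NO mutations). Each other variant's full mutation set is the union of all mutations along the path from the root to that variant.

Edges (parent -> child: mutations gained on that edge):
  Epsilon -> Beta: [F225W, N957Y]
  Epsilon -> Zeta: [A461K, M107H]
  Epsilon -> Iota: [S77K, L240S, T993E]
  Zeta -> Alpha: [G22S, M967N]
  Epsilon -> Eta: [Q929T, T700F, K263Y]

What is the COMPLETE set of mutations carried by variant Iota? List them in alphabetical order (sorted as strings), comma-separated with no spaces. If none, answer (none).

At Epsilon: gained [] -> total []
At Iota: gained ['S77K', 'L240S', 'T993E'] -> total ['L240S', 'S77K', 'T993E']

Answer: L240S,S77K,T993E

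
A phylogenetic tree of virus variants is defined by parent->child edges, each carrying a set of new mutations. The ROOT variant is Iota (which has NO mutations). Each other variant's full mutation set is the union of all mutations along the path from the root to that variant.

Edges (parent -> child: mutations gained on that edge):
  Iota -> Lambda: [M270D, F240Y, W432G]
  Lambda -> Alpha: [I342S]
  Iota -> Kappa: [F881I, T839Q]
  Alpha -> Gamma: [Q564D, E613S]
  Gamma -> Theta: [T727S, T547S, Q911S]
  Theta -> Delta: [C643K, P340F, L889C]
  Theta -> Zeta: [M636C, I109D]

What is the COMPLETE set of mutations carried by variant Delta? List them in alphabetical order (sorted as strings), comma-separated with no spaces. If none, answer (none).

Answer: C643K,E613S,F240Y,I342S,L889C,M270D,P340F,Q564D,Q911S,T547S,T727S,W432G

Derivation:
At Iota: gained [] -> total []
At Lambda: gained ['M270D', 'F240Y', 'W432G'] -> total ['F240Y', 'M270D', 'W432G']
At Alpha: gained ['I342S'] -> total ['F240Y', 'I342S', 'M270D', 'W432G']
At Gamma: gained ['Q564D', 'E613S'] -> total ['E613S', 'F240Y', 'I342S', 'M270D', 'Q564D', 'W432G']
At Theta: gained ['T727S', 'T547S', 'Q911S'] -> total ['E613S', 'F240Y', 'I342S', 'M270D', 'Q564D', 'Q911S', 'T547S', 'T727S', 'W432G']
At Delta: gained ['C643K', 'P340F', 'L889C'] -> total ['C643K', 'E613S', 'F240Y', 'I342S', 'L889C', 'M270D', 'P340F', 'Q564D', 'Q911S', 'T547S', 'T727S', 'W432G']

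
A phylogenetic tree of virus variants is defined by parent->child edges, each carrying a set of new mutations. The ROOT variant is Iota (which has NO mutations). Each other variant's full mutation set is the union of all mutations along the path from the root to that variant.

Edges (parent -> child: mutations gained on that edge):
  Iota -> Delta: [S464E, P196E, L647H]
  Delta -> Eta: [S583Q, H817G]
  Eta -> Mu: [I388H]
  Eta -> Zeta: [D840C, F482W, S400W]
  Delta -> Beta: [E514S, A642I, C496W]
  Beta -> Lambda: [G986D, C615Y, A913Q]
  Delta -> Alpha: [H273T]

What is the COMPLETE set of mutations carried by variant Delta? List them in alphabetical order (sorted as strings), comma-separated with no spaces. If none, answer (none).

At Iota: gained [] -> total []
At Delta: gained ['S464E', 'P196E', 'L647H'] -> total ['L647H', 'P196E', 'S464E']

Answer: L647H,P196E,S464E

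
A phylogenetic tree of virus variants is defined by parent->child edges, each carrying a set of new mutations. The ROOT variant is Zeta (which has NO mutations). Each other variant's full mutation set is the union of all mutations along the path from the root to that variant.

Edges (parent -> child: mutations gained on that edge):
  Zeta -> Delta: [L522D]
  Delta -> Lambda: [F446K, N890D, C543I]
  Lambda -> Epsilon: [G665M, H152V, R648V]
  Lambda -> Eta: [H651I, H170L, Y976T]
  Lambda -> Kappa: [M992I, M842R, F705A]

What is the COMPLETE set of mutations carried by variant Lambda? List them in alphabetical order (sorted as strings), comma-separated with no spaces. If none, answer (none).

At Zeta: gained [] -> total []
At Delta: gained ['L522D'] -> total ['L522D']
At Lambda: gained ['F446K', 'N890D', 'C543I'] -> total ['C543I', 'F446K', 'L522D', 'N890D']

Answer: C543I,F446K,L522D,N890D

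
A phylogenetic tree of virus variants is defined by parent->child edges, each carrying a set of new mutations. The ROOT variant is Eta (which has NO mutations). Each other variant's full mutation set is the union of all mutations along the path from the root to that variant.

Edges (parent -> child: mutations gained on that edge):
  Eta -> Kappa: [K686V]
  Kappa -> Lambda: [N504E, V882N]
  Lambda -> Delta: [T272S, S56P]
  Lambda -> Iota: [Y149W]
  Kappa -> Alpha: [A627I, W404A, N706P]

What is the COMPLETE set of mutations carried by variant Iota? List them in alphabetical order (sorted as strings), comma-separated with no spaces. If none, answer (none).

Answer: K686V,N504E,V882N,Y149W

Derivation:
At Eta: gained [] -> total []
At Kappa: gained ['K686V'] -> total ['K686V']
At Lambda: gained ['N504E', 'V882N'] -> total ['K686V', 'N504E', 'V882N']
At Iota: gained ['Y149W'] -> total ['K686V', 'N504E', 'V882N', 'Y149W']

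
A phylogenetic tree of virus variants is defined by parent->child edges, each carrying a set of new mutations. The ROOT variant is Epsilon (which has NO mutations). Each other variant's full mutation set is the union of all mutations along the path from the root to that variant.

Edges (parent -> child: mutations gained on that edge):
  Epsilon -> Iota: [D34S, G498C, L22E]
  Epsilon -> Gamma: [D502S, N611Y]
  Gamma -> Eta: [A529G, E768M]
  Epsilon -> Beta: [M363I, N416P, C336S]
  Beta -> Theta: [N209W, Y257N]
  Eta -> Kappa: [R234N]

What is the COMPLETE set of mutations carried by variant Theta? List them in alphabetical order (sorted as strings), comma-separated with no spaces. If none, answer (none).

Answer: C336S,M363I,N209W,N416P,Y257N

Derivation:
At Epsilon: gained [] -> total []
At Beta: gained ['M363I', 'N416P', 'C336S'] -> total ['C336S', 'M363I', 'N416P']
At Theta: gained ['N209W', 'Y257N'] -> total ['C336S', 'M363I', 'N209W', 'N416P', 'Y257N']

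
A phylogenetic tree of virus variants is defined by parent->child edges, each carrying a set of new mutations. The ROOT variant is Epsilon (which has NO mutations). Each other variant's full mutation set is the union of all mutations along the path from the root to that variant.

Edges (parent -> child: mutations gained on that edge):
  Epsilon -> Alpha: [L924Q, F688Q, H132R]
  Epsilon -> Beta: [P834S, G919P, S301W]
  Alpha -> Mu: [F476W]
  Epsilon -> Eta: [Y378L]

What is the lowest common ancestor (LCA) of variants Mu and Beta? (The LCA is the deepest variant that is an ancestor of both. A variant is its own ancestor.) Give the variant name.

Path from root to Mu: Epsilon -> Alpha -> Mu
  ancestors of Mu: {Epsilon, Alpha, Mu}
Path from root to Beta: Epsilon -> Beta
  ancestors of Beta: {Epsilon, Beta}
Common ancestors: {Epsilon}
Walk up from Beta: Beta (not in ancestors of Mu), Epsilon (in ancestors of Mu)
Deepest common ancestor (LCA) = Epsilon

Answer: Epsilon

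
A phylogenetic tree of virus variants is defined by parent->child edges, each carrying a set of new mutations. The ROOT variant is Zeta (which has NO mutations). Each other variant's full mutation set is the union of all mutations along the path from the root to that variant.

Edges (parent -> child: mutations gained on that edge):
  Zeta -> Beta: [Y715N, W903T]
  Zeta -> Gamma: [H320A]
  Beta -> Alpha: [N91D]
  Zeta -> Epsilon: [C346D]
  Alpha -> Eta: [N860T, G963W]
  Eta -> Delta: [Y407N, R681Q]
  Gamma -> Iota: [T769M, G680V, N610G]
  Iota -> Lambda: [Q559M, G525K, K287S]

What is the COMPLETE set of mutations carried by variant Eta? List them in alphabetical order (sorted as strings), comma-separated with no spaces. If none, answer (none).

Answer: G963W,N860T,N91D,W903T,Y715N

Derivation:
At Zeta: gained [] -> total []
At Beta: gained ['Y715N', 'W903T'] -> total ['W903T', 'Y715N']
At Alpha: gained ['N91D'] -> total ['N91D', 'W903T', 'Y715N']
At Eta: gained ['N860T', 'G963W'] -> total ['G963W', 'N860T', 'N91D', 'W903T', 'Y715N']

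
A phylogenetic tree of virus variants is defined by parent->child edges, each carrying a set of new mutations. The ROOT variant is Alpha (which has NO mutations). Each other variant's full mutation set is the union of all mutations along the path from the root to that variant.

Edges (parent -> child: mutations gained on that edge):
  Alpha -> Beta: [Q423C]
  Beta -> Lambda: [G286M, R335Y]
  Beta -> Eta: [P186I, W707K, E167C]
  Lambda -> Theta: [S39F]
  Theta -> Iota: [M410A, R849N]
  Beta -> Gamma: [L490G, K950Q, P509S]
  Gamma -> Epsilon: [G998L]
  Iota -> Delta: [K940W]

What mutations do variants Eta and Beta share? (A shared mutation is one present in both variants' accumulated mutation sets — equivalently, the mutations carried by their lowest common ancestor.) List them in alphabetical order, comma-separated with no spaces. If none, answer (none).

Accumulating mutations along path to Eta:
  At Alpha: gained [] -> total []
  At Beta: gained ['Q423C'] -> total ['Q423C']
  At Eta: gained ['P186I', 'W707K', 'E167C'] -> total ['E167C', 'P186I', 'Q423C', 'W707K']
Mutations(Eta) = ['E167C', 'P186I', 'Q423C', 'W707K']
Accumulating mutations along path to Beta:
  At Alpha: gained [] -> total []
  At Beta: gained ['Q423C'] -> total ['Q423C']
Mutations(Beta) = ['Q423C']
Intersection: ['E167C', 'P186I', 'Q423C', 'W707K'] ∩ ['Q423C'] = ['Q423C']

Answer: Q423C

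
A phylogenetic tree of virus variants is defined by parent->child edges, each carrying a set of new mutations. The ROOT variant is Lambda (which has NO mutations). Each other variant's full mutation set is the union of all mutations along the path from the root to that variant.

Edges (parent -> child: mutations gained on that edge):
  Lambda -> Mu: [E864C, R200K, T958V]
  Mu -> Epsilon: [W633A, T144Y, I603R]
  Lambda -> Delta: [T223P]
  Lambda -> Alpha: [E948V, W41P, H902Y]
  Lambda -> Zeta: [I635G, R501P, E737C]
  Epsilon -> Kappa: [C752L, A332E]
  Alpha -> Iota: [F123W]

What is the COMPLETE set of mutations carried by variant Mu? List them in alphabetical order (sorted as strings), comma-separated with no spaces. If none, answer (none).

At Lambda: gained [] -> total []
At Mu: gained ['E864C', 'R200K', 'T958V'] -> total ['E864C', 'R200K', 'T958V']

Answer: E864C,R200K,T958V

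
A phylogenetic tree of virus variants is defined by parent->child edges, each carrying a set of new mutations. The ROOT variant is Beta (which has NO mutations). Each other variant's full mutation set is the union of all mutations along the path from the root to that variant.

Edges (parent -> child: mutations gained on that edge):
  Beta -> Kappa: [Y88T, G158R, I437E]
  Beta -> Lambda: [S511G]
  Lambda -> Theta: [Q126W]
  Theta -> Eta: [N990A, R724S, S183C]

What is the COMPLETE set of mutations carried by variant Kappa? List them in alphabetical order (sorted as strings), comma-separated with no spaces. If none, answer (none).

At Beta: gained [] -> total []
At Kappa: gained ['Y88T', 'G158R', 'I437E'] -> total ['G158R', 'I437E', 'Y88T']

Answer: G158R,I437E,Y88T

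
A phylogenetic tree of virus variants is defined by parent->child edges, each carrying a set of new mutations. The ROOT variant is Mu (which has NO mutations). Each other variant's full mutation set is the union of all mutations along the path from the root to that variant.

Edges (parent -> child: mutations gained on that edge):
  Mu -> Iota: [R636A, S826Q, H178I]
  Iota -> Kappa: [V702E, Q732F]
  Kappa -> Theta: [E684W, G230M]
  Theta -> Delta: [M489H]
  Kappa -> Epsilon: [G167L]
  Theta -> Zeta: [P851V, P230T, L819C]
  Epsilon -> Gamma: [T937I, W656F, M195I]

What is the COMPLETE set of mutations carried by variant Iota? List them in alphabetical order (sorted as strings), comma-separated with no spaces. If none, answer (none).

Answer: H178I,R636A,S826Q

Derivation:
At Mu: gained [] -> total []
At Iota: gained ['R636A', 'S826Q', 'H178I'] -> total ['H178I', 'R636A', 'S826Q']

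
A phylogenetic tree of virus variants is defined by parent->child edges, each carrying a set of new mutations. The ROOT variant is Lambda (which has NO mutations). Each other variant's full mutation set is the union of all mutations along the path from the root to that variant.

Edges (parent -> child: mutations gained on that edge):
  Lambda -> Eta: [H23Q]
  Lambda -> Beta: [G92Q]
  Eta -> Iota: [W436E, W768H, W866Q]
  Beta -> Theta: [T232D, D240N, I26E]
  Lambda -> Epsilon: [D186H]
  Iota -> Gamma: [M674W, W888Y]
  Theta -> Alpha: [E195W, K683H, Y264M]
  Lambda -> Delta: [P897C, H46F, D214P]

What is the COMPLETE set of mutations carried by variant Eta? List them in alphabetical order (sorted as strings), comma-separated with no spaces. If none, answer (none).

At Lambda: gained [] -> total []
At Eta: gained ['H23Q'] -> total ['H23Q']

Answer: H23Q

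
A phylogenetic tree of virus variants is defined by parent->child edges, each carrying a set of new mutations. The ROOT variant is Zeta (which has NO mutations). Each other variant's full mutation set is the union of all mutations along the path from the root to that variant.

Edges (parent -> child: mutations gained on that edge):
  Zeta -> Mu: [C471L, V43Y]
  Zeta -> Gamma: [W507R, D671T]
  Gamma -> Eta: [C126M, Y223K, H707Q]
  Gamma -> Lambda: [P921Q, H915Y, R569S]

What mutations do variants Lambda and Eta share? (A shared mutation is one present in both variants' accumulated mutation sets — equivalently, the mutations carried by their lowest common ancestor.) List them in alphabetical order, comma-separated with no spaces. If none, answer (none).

Accumulating mutations along path to Lambda:
  At Zeta: gained [] -> total []
  At Gamma: gained ['W507R', 'D671T'] -> total ['D671T', 'W507R']
  At Lambda: gained ['P921Q', 'H915Y', 'R569S'] -> total ['D671T', 'H915Y', 'P921Q', 'R569S', 'W507R']
Mutations(Lambda) = ['D671T', 'H915Y', 'P921Q', 'R569S', 'W507R']
Accumulating mutations along path to Eta:
  At Zeta: gained [] -> total []
  At Gamma: gained ['W507R', 'D671T'] -> total ['D671T', 'W507R']
  At Eta: gained ['C126M', 'Y223K', 'H707Q'] -> total ['C126M', 'D671T', 'H707Q', 'W507R', 'Y223K']
Mutations(Eta) = ['C126M', 'D671T', 'H707Q', 'W507R', 'Y223K']
Intersection: ['D671T', 'H915Y', 'P921Q', 'R569S', 'W507R'] ∩ ['C126M', 'D671T', 'H707Q', 'W507R', 'Y223K'] = ['D671T', 'W507R']

Answer: D671T,W507R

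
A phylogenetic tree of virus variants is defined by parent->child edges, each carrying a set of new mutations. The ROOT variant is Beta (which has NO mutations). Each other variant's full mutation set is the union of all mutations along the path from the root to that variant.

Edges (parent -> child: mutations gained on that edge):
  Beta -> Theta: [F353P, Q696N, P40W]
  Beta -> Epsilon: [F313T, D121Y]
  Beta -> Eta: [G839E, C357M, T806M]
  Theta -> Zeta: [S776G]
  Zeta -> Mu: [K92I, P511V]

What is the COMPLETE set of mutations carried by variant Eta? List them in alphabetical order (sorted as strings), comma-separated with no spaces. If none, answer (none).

At Beta: gained [] -> total []
At Eta: gained ['G839E', 'C357M', 'T806M'] -> total ['C357M', 'G839E', 'T806M']

Answer: C357M,G839E,T806M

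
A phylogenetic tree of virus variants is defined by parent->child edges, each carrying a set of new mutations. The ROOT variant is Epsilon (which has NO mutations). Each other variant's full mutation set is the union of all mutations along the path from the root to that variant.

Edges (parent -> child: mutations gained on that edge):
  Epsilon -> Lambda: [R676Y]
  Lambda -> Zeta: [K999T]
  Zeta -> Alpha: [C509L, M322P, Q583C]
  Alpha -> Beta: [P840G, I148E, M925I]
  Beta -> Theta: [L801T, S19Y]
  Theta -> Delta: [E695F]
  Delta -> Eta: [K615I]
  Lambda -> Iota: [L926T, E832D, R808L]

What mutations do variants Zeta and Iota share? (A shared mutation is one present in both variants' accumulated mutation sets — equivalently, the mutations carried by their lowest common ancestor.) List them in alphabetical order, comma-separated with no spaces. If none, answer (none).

Accumulating mutations along path to Zeta:
  At Epsilon: gained [] -> total []
  At Lambda: gained ['R676Y'] -> total ['R676Y']
  At Zeta: gained ['K999T'] -> total ['K999T', 'R676Y']
Mutations(Zeta) = ['K999T', 'R676Y']
Accumulating mutations along path to Iota:
  At Epsilon: gained [] -> total []
  At Lambda: gained ['R676Y'] -> total ['R676Y']
  At Iota: gained ['L926T', 'E832D', 'R808L'] -> total ['E832D', 'L926T', 'R676Y', 'R808L']
Mutations(Iota) = ['E832D', 'L926T', 'R676Y', 'R808L']
Intersection: ['K999T', 'R676Y'] ∩ ['E832D', 'L926T', 'R676Y', 'R808L'] = ['R676Y']

Answer: R676Y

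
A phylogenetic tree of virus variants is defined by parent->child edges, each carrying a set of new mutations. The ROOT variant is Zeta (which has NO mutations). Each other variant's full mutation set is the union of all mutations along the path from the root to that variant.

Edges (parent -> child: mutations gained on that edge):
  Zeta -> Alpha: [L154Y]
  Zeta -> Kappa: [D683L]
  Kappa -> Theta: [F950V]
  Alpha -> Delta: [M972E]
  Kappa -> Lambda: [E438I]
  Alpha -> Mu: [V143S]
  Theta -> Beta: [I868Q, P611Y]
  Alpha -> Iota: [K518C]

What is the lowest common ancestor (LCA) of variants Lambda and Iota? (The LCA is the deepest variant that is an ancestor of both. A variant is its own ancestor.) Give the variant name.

Answer: Zeta

Derivation:
Path from root to Lambda: Zeta -> Kappa -> Lambda
  ancestors of Lambda: {Zeta, Kappa, Lambda}
Path from root to Iota: Zeta -> Alpha -> Iota
  ancestors of Iota: {Zeta, Alpha, Iota}
Common ancestors: {Zeta}
Walk up from Iota: Iota (not in ancestors of Lambda), Alpha (not in ancestors of Lambda), Zeta (in ancestors of Lambda)
Deepest common ancestor (LCA) = Zeta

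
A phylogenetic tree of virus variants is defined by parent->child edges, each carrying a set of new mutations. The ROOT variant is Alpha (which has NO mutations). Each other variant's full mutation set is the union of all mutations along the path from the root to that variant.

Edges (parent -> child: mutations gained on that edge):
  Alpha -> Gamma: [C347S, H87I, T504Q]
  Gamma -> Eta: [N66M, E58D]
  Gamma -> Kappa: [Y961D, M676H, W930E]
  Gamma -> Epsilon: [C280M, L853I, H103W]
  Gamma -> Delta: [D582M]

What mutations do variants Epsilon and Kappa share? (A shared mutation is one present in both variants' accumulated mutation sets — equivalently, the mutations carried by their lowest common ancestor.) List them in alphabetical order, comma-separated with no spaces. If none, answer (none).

Answer: C347S,H87I,T504Q

Derivation:
Accumulating mutations along path to Epsilon:
  At Alpha: gained [] -> total []
  At Gamma: gained ['C347S', 'H87I', 'T504Q'] -> total ['C347S', 'H87I', 'T504Q']
  At Epsilon: gained ['C280M', 'L853I', 'H103W'] -> total ['C280M', 'C347S', 'H103W', 'H87I', 'L853I', 'T504Q']
Mutations(Epsilon) = ['C280M', 'C347S', 'H103W', 'H87I', 'L853I', 'T504Q']
Accumulating mutations along path to Kappa:
  At Alpha: gained [] -> total []
  At Gamma: gained ['C347S', 'H87I', 'T504Q'] -> total ['C347S', 'H87I', 'T504Q']
  At Kappa: gained ['Y961D', 'M676H', 'W930E'] -> total ['C347S', 'H87I', 'M676H', 'T504Q', 'W930E', 'Y961D']
Mutations(Kappa) = ['C347S', 'H87I', 'M676H', 'T504Q', 'W930E', 'Y961D']
Intersection: ['C280M', 'C347S', 'H103W', 'H87I', 'L853I', 'T504Q'] ∩ ['C347S', 'H87I', 'M676H', 'T504Q', 'W930E', 'Y961D'] = ['C347S', 'H87I', 'T504Q']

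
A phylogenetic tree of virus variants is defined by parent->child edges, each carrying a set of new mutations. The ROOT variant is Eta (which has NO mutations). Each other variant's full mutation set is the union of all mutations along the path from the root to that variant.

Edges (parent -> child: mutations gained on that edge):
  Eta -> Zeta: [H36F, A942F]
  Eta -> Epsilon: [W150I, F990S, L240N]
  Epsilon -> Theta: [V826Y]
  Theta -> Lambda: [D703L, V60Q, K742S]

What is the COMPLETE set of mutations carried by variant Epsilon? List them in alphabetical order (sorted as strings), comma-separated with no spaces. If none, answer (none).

Answer: F990S,L240N,W150I

Derivation:
At Eta: gained [] -> total []
At Epsilon: gained ['W150I', 'F990S', 'L240N'] -> total ['F990S', 'L240N', 'W150I']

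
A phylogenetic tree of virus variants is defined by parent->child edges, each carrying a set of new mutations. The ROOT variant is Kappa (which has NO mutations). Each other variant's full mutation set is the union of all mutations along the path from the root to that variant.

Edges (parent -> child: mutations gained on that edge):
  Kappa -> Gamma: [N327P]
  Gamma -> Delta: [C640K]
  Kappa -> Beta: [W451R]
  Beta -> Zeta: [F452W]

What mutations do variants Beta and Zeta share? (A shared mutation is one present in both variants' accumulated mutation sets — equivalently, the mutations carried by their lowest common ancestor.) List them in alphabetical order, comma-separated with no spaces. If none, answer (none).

Accumulating mutations along path to Beta:
  At Kappa: gained [] -> total []
  At Beta: gained ['W451R'] -> total ['W451R']
Mutations(Beta) = ['W451R']
Accumulating mutations along path to Zeta:
  At Kappa: gained [] -> total []
  At Beta: gained ['W451R'] -> total ['W451R']
  At Zeta: gained ['F452W'] -> total ['F452W', 'W451R']
Mutations(Zeta) = ['F452W', 'W451R']
Intersection: ['W451R'] ∩ ['F452W', 'W451R'] = ['W451R']

Answer: W451R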